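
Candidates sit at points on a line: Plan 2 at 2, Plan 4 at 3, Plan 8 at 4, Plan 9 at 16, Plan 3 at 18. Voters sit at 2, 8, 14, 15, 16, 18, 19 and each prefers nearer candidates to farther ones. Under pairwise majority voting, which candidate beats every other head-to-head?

With single-peaked preferences on a line, the Condorcet winner is the candidate closest to the median voter.
The median voter (position 15) is closest to Plan 9 at 16.
Check: Plan 9 vs Plan 8 — voters closer to Plan 9: 5 of 7.

Plan 9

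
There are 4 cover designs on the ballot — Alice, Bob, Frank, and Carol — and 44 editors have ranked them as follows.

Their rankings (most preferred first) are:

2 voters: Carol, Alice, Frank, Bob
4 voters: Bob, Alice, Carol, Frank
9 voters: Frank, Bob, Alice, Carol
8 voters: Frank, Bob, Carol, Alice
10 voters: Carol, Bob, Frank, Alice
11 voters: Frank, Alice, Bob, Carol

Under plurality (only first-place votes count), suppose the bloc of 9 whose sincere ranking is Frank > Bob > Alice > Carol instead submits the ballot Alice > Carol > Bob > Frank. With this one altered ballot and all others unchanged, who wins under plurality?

First-place totals with the altered ballot: Alice 9, Bob 4, Frank 19, Carol 12.
The winner is unchanged: still Frank.

Frank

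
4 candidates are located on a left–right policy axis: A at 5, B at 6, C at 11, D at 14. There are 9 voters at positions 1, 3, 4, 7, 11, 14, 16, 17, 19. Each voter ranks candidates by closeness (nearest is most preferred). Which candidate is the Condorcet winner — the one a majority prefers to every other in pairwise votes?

C

With single-peaked preferences on a line, the Condorcet winner is the candidate closest to the median voter.
The median voter (position 11) is closest to C at 11.
Check: C vs D — voters closer to C: 5 of 9.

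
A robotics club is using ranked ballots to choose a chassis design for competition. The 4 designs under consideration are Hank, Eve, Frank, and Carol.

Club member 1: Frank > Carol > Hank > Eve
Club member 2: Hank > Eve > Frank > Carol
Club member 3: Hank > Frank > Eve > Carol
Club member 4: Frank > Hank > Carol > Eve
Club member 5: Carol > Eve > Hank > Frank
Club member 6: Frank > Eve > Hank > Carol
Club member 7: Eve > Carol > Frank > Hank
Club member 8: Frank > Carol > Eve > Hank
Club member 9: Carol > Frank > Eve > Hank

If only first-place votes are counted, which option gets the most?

Frank

First-place vote totals:
  Hank: 2
  Eve: 1
  Frank: 4
  Carol: 2
Frank has the most first-place votes.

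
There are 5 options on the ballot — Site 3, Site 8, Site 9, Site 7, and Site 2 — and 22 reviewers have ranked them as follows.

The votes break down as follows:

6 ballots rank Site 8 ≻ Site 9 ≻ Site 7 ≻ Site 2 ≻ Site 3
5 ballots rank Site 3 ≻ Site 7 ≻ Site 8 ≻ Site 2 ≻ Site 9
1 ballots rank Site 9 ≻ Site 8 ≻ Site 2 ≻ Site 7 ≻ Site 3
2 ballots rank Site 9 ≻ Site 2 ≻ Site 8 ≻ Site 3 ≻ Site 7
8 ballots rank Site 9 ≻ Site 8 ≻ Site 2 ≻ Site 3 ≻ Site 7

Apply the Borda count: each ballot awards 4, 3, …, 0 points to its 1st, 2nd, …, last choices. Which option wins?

Borda scores:
  Site 3: 6·0 + 5·4 + 0 + 2·1 + 8·1 = 30
  Site 8: 6·4 + 5·2 + 3 + 2·2 + 8·3 = 65
  Site 9: 6·3 + 5·0 + 4 + 2·4 + 8·4 = 62
  Site 7: 6·2 + 5·3 + 1 + 2·0 + 8·0 = 28
  Site 2: 6·1 + 5·1 + 2 + 2·3 + 8·2 = 35
Site 8 has the highest total.

Site 8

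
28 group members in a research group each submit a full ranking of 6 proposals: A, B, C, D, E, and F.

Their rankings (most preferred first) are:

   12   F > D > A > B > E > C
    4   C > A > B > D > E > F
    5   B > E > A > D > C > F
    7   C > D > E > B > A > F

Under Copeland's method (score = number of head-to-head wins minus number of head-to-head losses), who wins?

D

Pairwise results:
  A vs B: A wins 16–12.
  A vs C: A wins 17–11.
  A vs D: D wins 19–9.
  A vs E: A wins 16–12.
  A vs F: A wins 16–12.
  B vs C: B wins 17–11.
  B vs D: D wins 19–9.
  B vs E: B wins 21–7.
  B vs F: B wins 16–12.
  C vs D: D wins 17–11.
  C vs E: E wins 17–11.
  C vs F: C wins 16–12.
  D vs E: D wins 23–5.
  D vs F: D wins 16–12.
  E vs F: E wins 16–12.
Copeland scores (wins − losses):
  A: 4 − 1 = 3
  B: 3 − 2 = 1
  C: 1 − 4 = -3
  D: 5 − 0 = 5
  E: 2 − 3 = -1
  F: 0 − 5 = -5
D has the best Copeland score.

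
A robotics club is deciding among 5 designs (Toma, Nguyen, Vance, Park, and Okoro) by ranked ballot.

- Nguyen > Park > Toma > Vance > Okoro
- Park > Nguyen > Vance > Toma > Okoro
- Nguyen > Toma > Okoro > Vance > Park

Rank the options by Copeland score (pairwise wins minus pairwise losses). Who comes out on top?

Pairwise results:
  Toma vs Nguyen: Nguyen wins 3–0.
  Toma vs Vance: Toma wins 2–1.
  Toma vs Park: Park wins 2–1.
  Toma vs Okoro: Toma wins 3–0.
  Nguyen vs Vance: Nguyen wins 3–0.
  Nguyen vs Park: Nguyen wins 2–1.
  Nguyen vs Okoro: Nguyen wins 3–0.
  Vance vs Park: Park wins 2–1.
  Vance vs Okoro: Vance wins 2–1.
  Park vs Okoro: Park wins 2–1.
Copeland scores (wins − losses):
  Toma: 2 − 2 = 0
  Nguyen: 4 − 0 = 4
  Vance: 1 − 3 = -2
  Park: 3 − 1 = 2
  Okoro: 0 − 4 = -4
Nguyen has the best Copeland score.

Nguyen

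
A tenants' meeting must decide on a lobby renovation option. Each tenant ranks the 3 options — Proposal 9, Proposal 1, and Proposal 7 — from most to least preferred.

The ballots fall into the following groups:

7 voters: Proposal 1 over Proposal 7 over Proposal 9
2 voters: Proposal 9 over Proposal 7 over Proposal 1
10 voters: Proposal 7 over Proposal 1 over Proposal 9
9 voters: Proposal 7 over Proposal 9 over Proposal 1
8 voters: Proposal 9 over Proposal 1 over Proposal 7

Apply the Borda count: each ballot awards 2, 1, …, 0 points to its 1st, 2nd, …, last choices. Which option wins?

Proposal 7

Borda scores:
  Proposal 9: 7·0 + 2·2 + 10·0 + 9·1 + 8·2 = 29
  Proposal 1: 7·2 + 2·0 + 10·1 + 9·0 + 8·1 = 32
  Proposal 7: 7·1 + 2·1 + 10·2 + 9·2 + 8·0 = 47
Proposal 7 has the highest total.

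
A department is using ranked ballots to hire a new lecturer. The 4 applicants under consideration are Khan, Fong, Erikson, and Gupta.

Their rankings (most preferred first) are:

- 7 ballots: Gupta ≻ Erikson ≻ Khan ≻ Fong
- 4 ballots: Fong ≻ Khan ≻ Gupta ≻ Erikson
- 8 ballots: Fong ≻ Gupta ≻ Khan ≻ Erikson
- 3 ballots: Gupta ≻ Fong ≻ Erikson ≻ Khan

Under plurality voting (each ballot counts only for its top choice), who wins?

First-place vote totals:
  Khan: 0
  Fong: 12
  Erikson: 0
  Gupta: 10
Fong has the most first-place votes.

Fong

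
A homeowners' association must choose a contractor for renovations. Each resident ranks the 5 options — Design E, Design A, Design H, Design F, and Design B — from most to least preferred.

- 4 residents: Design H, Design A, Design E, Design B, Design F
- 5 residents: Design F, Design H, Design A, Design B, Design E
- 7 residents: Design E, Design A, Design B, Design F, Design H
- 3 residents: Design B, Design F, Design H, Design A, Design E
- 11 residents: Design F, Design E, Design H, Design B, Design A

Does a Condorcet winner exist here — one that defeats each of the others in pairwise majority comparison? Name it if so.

Head-to-head results (30 voters total):
Design E vs Design A: Design E wins 18–12.
Design E vs Design H: Design E wins 18–12.
Design E vs Design F: Design F wins 19–11.
Design E vs Design B: Design E wins 22–8.
Design A vs Design H: Design H wins 23–7.
Design A vs Design F: Design F wins 19–11.
Design A vs Design B: Design A wins 16–14.
Design H vs Design F: Design F wins 26–4.
Design H vs Design B: Design H wins 20–10.
Design F vs Design B: Design F wins 16–14.
Design F beats each rival — Design E (19–11), Design A (19–11), Design H (26–4), Design B (16–14) — so Design F is the Condorcet winner.

Design F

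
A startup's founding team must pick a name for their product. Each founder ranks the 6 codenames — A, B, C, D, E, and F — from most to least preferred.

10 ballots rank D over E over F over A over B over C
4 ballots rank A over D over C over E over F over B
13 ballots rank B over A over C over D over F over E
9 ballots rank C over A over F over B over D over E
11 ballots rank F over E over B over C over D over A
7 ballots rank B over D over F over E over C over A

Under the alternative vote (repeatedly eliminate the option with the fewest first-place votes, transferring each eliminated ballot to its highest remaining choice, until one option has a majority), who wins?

F

Round 1: B 20, F 11, D 10, C 9, A 4, E 0. E has the fewest and is eliminated.
Round 2: B 20, F 11, D 10, C 9, A 4. A has the fewest and is eliminated.
Round 3: B 20, D 14, F 11, C 9. C has the fewest and is eliminated.
Round 4: B 20, F 20, D 14. D has the fewest and is eliminated.
Round 5: F 34, B 20. F has a majority.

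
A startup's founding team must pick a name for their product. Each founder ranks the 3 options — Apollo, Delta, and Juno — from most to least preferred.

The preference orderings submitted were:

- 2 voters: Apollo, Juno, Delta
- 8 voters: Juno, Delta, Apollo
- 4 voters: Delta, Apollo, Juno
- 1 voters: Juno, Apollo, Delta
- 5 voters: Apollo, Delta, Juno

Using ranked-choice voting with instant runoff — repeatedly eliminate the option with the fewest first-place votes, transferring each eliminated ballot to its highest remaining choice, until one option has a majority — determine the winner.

Apollo

Round 1: Juno 9, Apollo 7, Delta 4. Delta has the fewest and is eliminated.
Round 2: Apollo 11, Juno 9. Apollo has a majority.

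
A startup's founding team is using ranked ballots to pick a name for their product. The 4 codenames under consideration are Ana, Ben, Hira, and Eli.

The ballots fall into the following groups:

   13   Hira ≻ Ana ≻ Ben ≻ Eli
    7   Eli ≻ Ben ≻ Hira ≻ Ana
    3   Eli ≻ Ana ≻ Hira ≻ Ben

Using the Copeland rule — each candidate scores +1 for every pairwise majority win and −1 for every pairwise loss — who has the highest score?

Hira

Pairwise results:
  Ana vs Ben: Ana wins 16–7.
  Ana vs Hira: Hira wins 20–3.
  Ana vs Eli: Ana wins 13–10.
  Ben vs Hira: Hira wins 16–7.
  Ben vs Eli: Ben wins 13–10.
  Hira vs Eli: Hira wins 13–10.
Copeland scores (wins − losses):
  Ana: 2 − 1 = 1
  Ben: 1 − 2 = -1
  Hira: 3 − 0 = 3
  Eli: 0 − 3 = -3
Hira has the best Copeland score.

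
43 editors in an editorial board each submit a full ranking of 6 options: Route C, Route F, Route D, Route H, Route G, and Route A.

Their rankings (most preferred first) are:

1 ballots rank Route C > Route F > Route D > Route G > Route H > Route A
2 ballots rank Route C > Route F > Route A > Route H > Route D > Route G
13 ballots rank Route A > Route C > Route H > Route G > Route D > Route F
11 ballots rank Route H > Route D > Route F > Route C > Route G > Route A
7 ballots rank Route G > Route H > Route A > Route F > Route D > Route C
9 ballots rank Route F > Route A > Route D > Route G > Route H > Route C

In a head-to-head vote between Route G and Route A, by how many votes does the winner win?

5

Ballots ranking Route G above Route A: 1+11+7 = 19.
Ballots ranking Route A above Route G: 2+13+9 = 24.
Route A wins 24–19, a margin of 5.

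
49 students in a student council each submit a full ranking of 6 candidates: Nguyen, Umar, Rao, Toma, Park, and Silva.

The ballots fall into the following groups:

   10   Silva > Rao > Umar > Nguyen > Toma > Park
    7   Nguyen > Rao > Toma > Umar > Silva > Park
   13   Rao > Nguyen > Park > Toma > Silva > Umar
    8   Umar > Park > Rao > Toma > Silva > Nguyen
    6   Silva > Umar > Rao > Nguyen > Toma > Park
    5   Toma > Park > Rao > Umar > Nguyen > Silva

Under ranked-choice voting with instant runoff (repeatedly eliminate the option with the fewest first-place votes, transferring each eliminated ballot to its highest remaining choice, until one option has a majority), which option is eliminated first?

Park

Round 1: Silva 16, Rao 13, Umar 8, Nguyen 7, Toma 5, Park 0. Park has the fewest and is eliminated.
Round 2: Silva 16, Rao 13, Umar 8, Nguyen 7, Toma 5. Toma has the fewest and is eliminated.
Round 3: Rao 18, Silva 16, Umar 8, Nguyen 7. Nguyen has the fewest and is eliminated.
Round 4: Rao 25, Silva 16, Umar 8. Rao has a majority.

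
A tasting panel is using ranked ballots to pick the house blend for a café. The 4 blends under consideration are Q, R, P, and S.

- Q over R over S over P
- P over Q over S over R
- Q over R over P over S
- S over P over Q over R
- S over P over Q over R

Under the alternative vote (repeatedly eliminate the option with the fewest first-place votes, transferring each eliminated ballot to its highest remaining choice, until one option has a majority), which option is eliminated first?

R

Round 1: Q 2, S 2, P 1, R 0. R has the fewest and is eliminated.
Round 2: Q 2, S 2, P 1. P has the fewest and is eliminated.
Round 3: Q 3, S 2. Q has a majority.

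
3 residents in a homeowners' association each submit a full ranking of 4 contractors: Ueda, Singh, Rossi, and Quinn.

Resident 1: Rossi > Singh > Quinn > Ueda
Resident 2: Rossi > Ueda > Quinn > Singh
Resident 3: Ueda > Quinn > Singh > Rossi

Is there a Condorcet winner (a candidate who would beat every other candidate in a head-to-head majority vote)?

Head-to-head results (3 voters total):
Ueda vs Singh: Ueda wins 2–1.
Ueda vs Rossi: Rossi wins 2–1.
Ueda vs Quinn: Ueda wins 2–1.
Singh vs Rossi: Rossi wins 2–1.
Singh vs Quinn: Quinn wins 2–1.
Rossi vs Quinn: Rossi wins 2–1.
Rossi beats each rival — Ueda (2–1), Singh (2–1), Quinn (2–1) — so Rossi is the Condorcet winner.

Yes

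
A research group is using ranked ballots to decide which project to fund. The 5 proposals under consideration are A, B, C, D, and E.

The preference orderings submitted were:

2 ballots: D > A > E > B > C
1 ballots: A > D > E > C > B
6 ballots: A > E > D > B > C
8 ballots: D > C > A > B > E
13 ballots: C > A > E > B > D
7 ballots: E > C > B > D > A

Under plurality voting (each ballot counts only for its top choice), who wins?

C

First-place vote totals:
  A: 7
  B: 0
  C: 13
  D: 10
  E: 7
C has the most first-place votes.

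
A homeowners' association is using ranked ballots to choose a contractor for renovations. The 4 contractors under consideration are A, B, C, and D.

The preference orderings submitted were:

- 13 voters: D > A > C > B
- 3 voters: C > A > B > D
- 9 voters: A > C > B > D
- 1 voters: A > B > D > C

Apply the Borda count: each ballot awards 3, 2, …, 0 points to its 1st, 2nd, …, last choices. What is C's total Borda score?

Borda scores:
  A: 13·2 + 3·2 + 9·3 + 3 = 62
  B: 13·0 + 3·1 + 9·1 + 2 = 14
  C: 13·1 + 3·3 + 9·2 + 0 = 40
  D: 13·3 + 3·0 + 9·0 + 1 = 40

40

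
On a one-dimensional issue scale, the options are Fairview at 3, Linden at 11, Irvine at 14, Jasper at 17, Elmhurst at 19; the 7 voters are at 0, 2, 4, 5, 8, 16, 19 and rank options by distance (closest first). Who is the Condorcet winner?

Fairview

With single-peaked preferences on a line, the Condorcet winner is the candidate closest to the median voter.
The median voter (position 5) is closest to Fairview at 3.
Check: Fairview vs Elmhurst — voters closer to Fairview: 5 of 7.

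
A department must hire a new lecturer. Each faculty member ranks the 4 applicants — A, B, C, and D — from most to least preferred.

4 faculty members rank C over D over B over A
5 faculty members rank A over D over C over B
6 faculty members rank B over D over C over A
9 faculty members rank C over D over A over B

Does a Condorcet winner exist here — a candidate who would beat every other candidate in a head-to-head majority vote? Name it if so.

C

Head-to-head results (24 voters total):
A vs B: A wins 14–10.
A vs C: C wins 19–5.
A vs D: D wins 19–5.
B vs C: C wins 18–6.
B vs D: D wins 18–6.
C vs D: C wins 13–11.
C beats each rival — A (19–5), B (18–6), D (13–11) — so C is the Condorcet winner.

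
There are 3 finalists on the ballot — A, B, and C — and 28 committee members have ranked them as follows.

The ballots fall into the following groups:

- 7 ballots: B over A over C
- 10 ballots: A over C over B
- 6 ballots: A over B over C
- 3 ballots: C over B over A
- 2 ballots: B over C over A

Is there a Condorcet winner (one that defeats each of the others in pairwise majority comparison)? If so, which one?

Head-to-head results (28 voters total):
A vs B: A wins 16–12.
A vs C: A wins 23–5.
B vs C: B wins 15–13.
A beats each rival — B (16–12), C (23–5) — so A is the Condorcet winner.

A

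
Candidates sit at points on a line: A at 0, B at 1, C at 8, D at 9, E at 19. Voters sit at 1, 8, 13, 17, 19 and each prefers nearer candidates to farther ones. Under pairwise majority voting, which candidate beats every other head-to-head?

D

With single-peaked preferences on a line, the Condorcet winner is the candidate closest to the median voter.
The median voter (position 13) is closest to D at 9.
Check: D vs C — voters closer to D: 3 of 5.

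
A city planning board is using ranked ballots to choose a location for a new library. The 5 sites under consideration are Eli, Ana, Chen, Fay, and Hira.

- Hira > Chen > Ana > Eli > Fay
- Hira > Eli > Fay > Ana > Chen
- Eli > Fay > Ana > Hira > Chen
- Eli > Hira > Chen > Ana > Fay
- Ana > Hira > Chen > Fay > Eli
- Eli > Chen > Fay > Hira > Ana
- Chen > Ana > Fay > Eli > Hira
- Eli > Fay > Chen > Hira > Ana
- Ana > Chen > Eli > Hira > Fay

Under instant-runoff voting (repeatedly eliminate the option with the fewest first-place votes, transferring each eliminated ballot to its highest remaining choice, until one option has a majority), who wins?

Round 1: Eli 4, Ana 2, Hira 2, Chen 1, Fay 0. Fay has the fewest and is eliminated.
Round 2: Eli 4, Ana 2, Hira 2, Chen 1. Chen has the fewest and is eliminated.
Round 3: Eli 4, Ana 3, Hira 2. Hira has the fewest and is eliminated.
Round 4: Eli 5, Ana 4. Eli has a majority.

Eli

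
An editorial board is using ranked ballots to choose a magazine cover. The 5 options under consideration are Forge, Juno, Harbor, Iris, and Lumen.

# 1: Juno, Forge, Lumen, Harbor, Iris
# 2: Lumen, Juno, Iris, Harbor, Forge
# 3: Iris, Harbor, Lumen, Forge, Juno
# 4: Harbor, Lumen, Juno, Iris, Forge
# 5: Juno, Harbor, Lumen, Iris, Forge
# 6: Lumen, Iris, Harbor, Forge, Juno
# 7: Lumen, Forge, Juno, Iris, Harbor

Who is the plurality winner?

First-place vote totals:
  Forge: 0
  Juno: 2
  Harbor: 1
  Iris: 1
  Lumen: 3
Lumen has the most first-place votes.

Lumen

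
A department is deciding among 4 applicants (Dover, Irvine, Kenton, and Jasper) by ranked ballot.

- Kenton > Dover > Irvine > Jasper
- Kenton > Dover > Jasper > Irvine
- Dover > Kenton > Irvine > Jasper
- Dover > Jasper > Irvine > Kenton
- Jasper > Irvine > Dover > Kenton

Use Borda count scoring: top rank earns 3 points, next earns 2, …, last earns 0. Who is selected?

Borda scores:
  Dover: 2 + 2 + 3 + 3 + 1 = 11
  Irvine: 1 + 0 + 1 + 1 + 2 = 5
  Kenton: 3 + 3 + 2 + 0 + 0 = 8
  Jasper: 0 + 1 + 0 + 2 + 3 = 6
Dover has the highest total.

Dover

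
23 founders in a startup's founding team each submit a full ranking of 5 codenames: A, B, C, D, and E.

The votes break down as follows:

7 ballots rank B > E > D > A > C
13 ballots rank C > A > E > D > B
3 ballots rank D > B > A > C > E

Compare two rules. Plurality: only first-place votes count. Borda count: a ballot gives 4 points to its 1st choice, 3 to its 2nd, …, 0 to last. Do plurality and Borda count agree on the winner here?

Yes

Plurality first-place counts: A 0, B 7, C 13, D 3, E 0 → C.
Borda totals: A 52, B 37, C 55, D 39, E 47 → C.
The two rules agree on C.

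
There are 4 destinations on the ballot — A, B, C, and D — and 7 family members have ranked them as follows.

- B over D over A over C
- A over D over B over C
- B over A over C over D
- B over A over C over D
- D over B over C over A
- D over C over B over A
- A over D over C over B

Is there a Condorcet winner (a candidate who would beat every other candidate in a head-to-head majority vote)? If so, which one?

Head-to-head results (7 voters total):
A vs B: B wins 5–2.
A vs C: A wins 5–2.
A vs D: A wins 4–3.
B vs C: B wins 5–2.
B vs D: D wins 4–3.
C vs D: D wins 5–2.
No candidate beats all others: A beats D beats B beats A, a majority cycle.

No Condorcet winner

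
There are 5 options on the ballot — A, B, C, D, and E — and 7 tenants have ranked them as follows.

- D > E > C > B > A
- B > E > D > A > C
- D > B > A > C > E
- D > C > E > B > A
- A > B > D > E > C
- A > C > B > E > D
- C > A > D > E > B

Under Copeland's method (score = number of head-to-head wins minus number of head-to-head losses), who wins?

Pairwise results:
  A vs B: B wins 4–3.
  A vs C: A wins 4–3.
  A vs D: D wins 4–3.
  A vs E: A wins 4–3.
  B vs C: C wins 4–3.
  B vs D: D wins 4–3.
  B vs E: B wins 4–3.
  C vs D: D wins 5–2.
  C vs E: C wins 4–3.
  D vs E: D wins 5–2.
Copeland scores (wins − losses):
  A: 2 − 2 = 0
  B: 2 − 2 = 0
  C: 2 − 2 = 0
  D: 4 − 0 = 4
  E: 0 − 4 = -4
D has the best Copeland score.

D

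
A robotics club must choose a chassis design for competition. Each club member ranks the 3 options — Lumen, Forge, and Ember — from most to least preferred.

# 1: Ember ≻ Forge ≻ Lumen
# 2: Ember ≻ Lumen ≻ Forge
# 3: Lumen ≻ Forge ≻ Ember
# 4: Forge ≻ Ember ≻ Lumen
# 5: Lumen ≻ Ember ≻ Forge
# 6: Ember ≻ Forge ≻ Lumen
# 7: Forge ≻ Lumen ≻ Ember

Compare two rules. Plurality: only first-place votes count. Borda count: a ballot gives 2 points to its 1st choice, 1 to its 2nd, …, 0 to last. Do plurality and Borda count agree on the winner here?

Plurality first-place counts: Lumen 2, Forge 2, Ember 3 → Ember.
Borda totals: Lumen 6, Forge 7, Ember 8 → Ember.
The two rules agree on Ember.

Yes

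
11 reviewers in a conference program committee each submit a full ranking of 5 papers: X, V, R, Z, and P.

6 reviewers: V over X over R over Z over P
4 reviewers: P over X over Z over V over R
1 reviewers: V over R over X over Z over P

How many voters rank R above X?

1

Ballots ranking R above X: 1.
Ballots ranking X above R: 6+4 = 10.
So 1 of 11 voters prefer R to X.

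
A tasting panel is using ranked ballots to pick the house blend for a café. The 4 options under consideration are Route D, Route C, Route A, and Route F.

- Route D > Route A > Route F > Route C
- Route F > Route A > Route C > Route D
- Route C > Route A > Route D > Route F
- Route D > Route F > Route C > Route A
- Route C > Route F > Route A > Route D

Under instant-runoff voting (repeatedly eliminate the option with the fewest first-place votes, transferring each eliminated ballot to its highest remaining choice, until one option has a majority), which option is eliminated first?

Round 1: Route D 2, Route C 2, Route F 1, Route A 0. Route A has the fewest and is eliminated.
Round 2: Route D 2, Route C 2, Route F 1. Route F has the fewest and is eliminated.
Round 3: Route C 3, Route D 2. Route C has a majority.

Route A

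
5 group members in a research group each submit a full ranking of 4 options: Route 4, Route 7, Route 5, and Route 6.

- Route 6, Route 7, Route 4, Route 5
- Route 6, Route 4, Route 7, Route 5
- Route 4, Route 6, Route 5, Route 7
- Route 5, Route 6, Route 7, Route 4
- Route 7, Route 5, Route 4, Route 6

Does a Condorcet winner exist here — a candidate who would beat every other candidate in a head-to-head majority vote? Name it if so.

Head-to-head results (5 voters total):
Route 4 vs Route 7: Route 7 wins 3–2.
Route 4 vs Route 5: Route 4 wins 3–2.
Route 4 vs Route 6: Route 6 wins 3–2.
Route 7 vs Route 5: Route 7 wins 3–2.
Route 7 vs Route 6: Route 6 wins 4–1.
Route 5 vs Route 6: Route 6 wins 3–2.
Route 6 beats each rival — Route 4 (3–2), Route 7 (4–1), Route 5 (3–2) — so Route 6 is the Condorcet winner.

Route 6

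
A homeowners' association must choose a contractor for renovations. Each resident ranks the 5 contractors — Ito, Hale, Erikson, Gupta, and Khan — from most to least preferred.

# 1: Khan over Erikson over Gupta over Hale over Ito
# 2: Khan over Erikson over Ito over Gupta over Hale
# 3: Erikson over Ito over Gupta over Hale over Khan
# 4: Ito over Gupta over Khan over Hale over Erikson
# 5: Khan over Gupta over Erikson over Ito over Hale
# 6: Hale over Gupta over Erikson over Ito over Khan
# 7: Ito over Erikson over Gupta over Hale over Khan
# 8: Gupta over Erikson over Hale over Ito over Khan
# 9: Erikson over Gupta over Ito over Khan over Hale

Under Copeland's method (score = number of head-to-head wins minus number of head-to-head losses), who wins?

Pairwise results:
  Ito vs Hale: Ito wins 6–3.
  Ito vs Erikson: Erikson wins 7–2.
  Ito vs Gupta: Gupta wins 5–4.
  Ito vs Khan: Ito wins 6–3.
  Hale vs Erikson: Erikson wins 7–2.
  Hale vs Gupta: Gupta wins 8–1.
  Hale vs Khan: Khan wins 5–4.
  Erikson vs Gupta: Erikson wins 5–4.
  Erikson vs Khan: Erikson wins 5–4.
  Gupta vs Khan: Gupta wins 6–3.
Copeland scores (wins − losses):
  Ito: 2 − 2 = 0
  Hale: 0 − 4 = -4
  Erikson: 4 − 0 = 4
  Gupta: 3 − 1 = 2
  Khan: 1 − 3 = -2
Erikson has the best Copeland score.

Erikson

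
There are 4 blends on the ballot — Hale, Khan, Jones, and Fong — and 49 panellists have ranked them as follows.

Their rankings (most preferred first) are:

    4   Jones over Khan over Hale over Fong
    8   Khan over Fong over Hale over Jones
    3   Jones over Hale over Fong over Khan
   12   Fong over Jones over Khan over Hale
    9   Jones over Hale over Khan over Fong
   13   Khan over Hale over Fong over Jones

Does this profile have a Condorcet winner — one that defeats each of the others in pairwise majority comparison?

No

Head-to-head results (49 voters total):
Hale vs Khan: Khan wins 37–12.
Hale vs Jones: Jones wins 28–21.
Hale vs Fong: Hale wins 29–20.
Khan vs Jones: Jones wins 28–21.
Khan vs Fong: Khan wins 34–15.
Jones vs Fong: Fong wins 33–16.
No candidate beats all others: Hale beats Fong beats Jones beats Hale, a majority cycle.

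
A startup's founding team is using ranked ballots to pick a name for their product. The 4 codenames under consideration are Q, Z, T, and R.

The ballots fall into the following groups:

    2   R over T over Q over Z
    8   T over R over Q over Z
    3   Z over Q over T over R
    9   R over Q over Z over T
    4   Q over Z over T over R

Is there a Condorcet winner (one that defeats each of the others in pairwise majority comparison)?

No

Head-to-head results (26 voters total):
Q vs Z: Q wins 23–3.
Q vs T: Q wins 16–10.
Q vs R: R wins 19–7.
Z vs T: Z wins 16–10.
Z vs R: R wins 19–7.
T vs R: T wins 15–11.
No candidate beats all others: Q beats T beats R beats Q, a majority cycle.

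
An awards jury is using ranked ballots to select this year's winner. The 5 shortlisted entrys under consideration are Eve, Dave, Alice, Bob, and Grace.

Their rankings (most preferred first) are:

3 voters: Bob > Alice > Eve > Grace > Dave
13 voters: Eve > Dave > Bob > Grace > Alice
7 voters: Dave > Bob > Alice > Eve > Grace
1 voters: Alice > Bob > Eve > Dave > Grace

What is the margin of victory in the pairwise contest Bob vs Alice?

22

Ballots ranking Bob above Alice: 3+13+7 = 23.
Ballots ranking Alice above Bob: 1.
Bob wins 23–1, a margin of 22.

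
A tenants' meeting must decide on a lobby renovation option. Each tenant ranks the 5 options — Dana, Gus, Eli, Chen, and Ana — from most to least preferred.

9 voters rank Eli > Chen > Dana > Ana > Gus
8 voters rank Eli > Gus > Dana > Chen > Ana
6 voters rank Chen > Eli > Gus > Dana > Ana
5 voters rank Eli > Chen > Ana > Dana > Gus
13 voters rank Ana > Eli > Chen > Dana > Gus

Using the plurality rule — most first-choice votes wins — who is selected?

First-place vote totals:
  Dana: 0
  Gus: 0
  Eli: 22
  Chen: 6
  Ana: 13
Eli has the most first-place votes.

Eli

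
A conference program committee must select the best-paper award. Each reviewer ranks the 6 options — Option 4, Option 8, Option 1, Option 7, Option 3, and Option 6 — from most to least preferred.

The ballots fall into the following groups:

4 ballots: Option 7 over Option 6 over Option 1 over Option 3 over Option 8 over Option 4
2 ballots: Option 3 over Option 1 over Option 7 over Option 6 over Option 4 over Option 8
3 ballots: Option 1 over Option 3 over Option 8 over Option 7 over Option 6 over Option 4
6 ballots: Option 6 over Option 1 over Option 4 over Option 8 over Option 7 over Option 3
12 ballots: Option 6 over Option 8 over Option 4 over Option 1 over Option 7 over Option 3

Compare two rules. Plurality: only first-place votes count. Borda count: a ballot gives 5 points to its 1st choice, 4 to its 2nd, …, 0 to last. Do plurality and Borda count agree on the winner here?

Plurality first-place counts: Option 4 0, Option 8 0, Option 1 3, Option 7 4, Option 3 2, Option 6 18 → Option 6.
Borda totals: Option 4 56, Option 8 73, Option 1 83, Option 7 50, Option 3 30, Option 6 113 → Option 6.
The two rules agree on Option 6.

Yes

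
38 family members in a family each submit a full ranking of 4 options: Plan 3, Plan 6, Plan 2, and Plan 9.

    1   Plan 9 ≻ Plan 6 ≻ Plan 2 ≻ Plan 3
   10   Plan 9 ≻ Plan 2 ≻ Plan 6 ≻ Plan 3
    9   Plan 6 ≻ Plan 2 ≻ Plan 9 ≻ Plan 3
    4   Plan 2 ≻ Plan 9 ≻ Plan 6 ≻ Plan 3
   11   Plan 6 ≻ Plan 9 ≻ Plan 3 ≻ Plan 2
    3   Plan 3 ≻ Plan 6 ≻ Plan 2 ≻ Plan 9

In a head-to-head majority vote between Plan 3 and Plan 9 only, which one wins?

Ballots ranking Plan 3 above Plan 9: 3.
Ballots ranking Plan 9 above Plan 3: 1+10+9+4+11 = 35.
Plan 9 wins the head-to-head, 35–3.

Plan 9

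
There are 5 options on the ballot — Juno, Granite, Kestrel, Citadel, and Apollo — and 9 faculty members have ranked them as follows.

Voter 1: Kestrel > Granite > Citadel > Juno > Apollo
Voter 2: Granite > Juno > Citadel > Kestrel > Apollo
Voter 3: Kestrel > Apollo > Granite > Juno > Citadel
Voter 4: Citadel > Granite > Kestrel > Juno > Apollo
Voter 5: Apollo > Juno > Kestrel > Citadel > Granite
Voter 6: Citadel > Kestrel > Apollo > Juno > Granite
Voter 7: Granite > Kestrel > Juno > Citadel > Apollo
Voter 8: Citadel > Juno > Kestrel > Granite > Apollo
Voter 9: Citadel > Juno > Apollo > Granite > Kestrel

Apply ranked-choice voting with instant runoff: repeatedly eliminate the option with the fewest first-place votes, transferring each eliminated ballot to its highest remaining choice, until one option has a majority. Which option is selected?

Citadel

Round 1: Citadel 4, Granite 2, Kestrel 2, Apollo 1, Juno 0. Juno has the fewest and is eliminated.
Round 2: Citadel 4, Granite 2, Kestrel 2, Apollo 1. Apollo has the fewest and is eliminated.
Round 3: Citadel 4, Kestrel 3, Granite 2. Granite has the fewest and is eliminated.
Round 4: Citadel 5, Kestrel 4. Citadel has a majority.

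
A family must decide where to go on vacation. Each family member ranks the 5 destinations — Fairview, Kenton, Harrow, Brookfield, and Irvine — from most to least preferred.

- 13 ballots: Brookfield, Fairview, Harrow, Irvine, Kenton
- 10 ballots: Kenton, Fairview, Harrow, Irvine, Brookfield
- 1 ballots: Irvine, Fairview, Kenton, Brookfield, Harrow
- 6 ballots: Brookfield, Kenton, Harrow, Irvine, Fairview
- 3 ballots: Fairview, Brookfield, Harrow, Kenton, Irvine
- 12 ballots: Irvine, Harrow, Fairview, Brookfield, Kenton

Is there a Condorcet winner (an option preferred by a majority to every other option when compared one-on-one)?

Head-to-head results (45 voters total):
Fairview vs Kenton: Fairview wins 29–16.
Fairview vs Harrow: Fairview wins 27–18.
Fairview vs Brookfield: Fairview wins 26–19.
Fairview vs Irvine: Fairview wins 26–19.
Kenton vs Harrow: Harrow wins 28–17.
Kenton vs Brookfield: Brookfield wins 34–11.
Kenton vs Irvine: Irvine wins 26–19.
Harrow vs Brookfield: Brookfield wins 23–22.
Harrow vs Irvine: Harrow wins 32–13.
Brookfield vs Irvine: Irvine wins 23–22.
Fairview beats each rival — Kenton (29–16), Harrow (27–18), Brookfield (26–19), Irvine (26–19) — so Fairview is the Condorcet winner.

Yes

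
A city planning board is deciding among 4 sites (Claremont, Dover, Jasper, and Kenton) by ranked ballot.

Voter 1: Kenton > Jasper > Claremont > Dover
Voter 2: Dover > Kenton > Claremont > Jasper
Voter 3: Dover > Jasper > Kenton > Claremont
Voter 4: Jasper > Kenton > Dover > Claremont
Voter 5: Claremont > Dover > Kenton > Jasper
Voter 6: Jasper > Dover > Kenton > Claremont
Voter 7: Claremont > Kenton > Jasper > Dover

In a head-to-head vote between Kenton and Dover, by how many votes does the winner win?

1

Ballots ranking Kenton above Dover: 3.
Ballots ranking Dover above Kenton: 4.
Dover wins 4–3, a margin of 1.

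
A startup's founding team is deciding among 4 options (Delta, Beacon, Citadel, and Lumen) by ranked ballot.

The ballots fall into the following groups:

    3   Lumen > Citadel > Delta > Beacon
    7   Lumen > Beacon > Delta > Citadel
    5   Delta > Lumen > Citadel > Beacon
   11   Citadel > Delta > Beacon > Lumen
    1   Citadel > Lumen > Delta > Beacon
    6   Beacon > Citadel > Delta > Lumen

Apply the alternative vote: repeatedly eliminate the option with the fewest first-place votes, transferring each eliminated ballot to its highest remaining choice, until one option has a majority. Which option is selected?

Citadel

Round 1: Citadel 12, Lumen 10, Beacon 6, Delta 5. Delta has the fewest and is eliminated.
Round 2: Lumen 15, Citadel 12, Beacon 6. Beacon has the fewest and is eliminated.
Round 3: Citadel 18, Lumen 15. Citadel has a majority.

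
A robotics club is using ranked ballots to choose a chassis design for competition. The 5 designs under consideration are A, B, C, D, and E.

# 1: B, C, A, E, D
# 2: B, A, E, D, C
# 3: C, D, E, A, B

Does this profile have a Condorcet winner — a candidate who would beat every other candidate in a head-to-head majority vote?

Head-to-head results (3 voters total):
A vs B: B wins 2–1.
A vs C: C wins 2–1.
A vs D: A wins 2–1.
A vs E: A wins 2–1.
B vs C: B wins 2–1.
B vs D: B wins 2–1.
B vs E: B wins 2–1.
C vs D: C wins 2–1.
C vs E: C wins 2–1.
D vs E: E wins 2–1.
B beats each rival — A (2–1), C (2–1), D (2–1), E (2–1) — so B is the Condorcet winner.

Yes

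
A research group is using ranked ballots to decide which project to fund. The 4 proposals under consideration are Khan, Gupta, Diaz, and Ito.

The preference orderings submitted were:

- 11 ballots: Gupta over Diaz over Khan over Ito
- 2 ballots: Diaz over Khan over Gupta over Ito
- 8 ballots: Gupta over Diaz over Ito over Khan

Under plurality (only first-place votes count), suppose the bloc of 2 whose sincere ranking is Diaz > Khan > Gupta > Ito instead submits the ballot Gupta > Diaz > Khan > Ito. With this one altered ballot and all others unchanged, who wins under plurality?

First-place totals with the altered ballot: Khan 0, Gupta 21, Diaz 0, Ito 0.
The winner is unchanged: still Gupta.

Gupta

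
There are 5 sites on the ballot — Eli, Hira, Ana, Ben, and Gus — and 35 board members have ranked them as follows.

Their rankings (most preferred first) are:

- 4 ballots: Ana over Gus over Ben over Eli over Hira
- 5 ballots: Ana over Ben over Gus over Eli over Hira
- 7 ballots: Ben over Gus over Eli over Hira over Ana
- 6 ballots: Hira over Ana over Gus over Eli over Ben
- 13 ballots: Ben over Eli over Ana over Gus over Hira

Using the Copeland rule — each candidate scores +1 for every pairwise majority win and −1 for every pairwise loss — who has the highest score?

Ben

Pairwise results:
  Eli vs Hira: Eli wins 29–6.
  Eli vs Ana: Eli wins 20–15.
  Eli vs Ben: Ben wins 29–6.
  Eli vs Gus: Gus wins 22–13.
  Hira vs Ana: Ana wins 22–13.
  Hira vs Ben: Ben wins 29–6.
  Hira vs Gus: Gus wins 29–6.
  Ana vs Ben: Ben wins 20–15.
  Ana vs Gus: Ana wins 28–7.
  Ben vs Gus: Ben wins 25–10.
Copeland scores (wins − losses):
  Eli: 2 − 2 = 0
  Hira: 0 − 4 = -4
  Ana: 2 − 2 = 0
  Ben: 4 − 0 = 4
  Gus: 2 − 2 = 0
Ben has the best Copeland score.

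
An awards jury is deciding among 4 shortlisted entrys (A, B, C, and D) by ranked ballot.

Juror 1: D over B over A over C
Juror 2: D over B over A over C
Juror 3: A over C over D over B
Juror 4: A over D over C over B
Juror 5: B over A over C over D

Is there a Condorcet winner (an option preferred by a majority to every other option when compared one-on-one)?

No

Head-to-head results (5 voters total):
A vs B: B wins 3–2.
A vs C: A wins 5–0.
A vs D: A wins 3–2.
B vs C: B wins 3–2.
B vs D: D wins 4–1.
C vs D: D wins 3–2.
No candidate beats all others: A beats D beats B beats A, a majority cycle.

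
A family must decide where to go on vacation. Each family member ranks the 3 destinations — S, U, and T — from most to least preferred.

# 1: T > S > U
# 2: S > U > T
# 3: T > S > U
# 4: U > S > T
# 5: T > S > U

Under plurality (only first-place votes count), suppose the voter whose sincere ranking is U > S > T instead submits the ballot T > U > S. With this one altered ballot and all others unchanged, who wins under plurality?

T

First-place totals with the altered ballot: S 1, U 0, T 4.
The winner is unchanged: still T.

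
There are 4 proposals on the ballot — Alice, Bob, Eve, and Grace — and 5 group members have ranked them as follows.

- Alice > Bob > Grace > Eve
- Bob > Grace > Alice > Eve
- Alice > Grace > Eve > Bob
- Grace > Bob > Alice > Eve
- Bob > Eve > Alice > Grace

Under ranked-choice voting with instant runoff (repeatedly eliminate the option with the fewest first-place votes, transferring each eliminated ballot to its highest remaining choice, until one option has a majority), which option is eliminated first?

Round 1: Alice 2, Bob 2, Grace 1, Eve 0. Eve has the fewest and is eliminated.
Round 2: Alice 2, Bob 2, Grace 1. Grace has the fewest and is eliminated.
Round 3: Bob 3, Alice 2. Bob has a majority.

Eve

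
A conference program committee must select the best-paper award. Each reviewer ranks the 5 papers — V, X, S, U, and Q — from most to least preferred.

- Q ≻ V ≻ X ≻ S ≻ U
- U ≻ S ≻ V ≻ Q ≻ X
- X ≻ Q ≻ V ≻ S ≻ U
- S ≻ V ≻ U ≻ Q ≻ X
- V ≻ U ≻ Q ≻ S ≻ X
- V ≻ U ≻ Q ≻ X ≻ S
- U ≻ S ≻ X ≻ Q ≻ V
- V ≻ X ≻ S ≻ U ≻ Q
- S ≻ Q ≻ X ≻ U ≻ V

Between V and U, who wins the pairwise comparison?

Ballots ranking V above U: 6.
Ballots ranking U above V: 3.
V wins the head-to-head, 6–3.

V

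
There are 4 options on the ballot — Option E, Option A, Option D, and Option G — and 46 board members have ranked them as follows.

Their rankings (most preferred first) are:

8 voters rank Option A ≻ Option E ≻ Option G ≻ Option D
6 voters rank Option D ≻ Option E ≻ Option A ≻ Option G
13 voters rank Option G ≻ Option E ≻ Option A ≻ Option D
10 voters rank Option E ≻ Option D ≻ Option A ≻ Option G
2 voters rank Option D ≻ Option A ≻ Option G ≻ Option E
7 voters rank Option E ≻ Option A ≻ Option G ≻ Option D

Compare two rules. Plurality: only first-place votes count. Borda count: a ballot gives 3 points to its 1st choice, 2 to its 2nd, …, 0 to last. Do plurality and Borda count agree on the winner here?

Yes

Plurality first-place counts: Option E 17, Option A 8, Option D 8, Option G 13 → Option E.
Borda totals: Option E 105, Option A 71, Option D 44, Option G 56 → Option E.
The two rules agree on Option E.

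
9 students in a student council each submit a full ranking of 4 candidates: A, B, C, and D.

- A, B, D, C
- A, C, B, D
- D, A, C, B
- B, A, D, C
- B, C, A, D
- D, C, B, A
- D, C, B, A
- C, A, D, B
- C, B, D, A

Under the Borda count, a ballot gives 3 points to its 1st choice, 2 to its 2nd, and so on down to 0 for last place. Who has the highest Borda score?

C

Borda scores:
  A: 3 + 3 + 2 + 2 + 1 + 0 + 0 + 2 + 0 = 13
  B: 2 + 1 + 0 + 3 + 3 + 1 + 1 + 0 + 2 = 13
  C: 0 + 2 + 1 + 0 + 2 + 2 + 2 + 3 + 3 = 15
  D: 1 + 0 + 3 + 1 + 0 + 3 + 3 + 1 + 1 = 13
C has the highest total.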